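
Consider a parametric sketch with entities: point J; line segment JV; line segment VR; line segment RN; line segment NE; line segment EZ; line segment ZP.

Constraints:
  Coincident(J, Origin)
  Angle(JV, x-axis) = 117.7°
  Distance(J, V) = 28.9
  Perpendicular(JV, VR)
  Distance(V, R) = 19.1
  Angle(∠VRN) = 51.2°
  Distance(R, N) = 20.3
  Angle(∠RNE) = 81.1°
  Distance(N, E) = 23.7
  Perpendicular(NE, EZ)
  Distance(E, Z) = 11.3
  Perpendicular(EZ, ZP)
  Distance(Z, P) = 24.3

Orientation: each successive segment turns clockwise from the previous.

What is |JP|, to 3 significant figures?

25.3

NE ⟂ EZ, so EZ runs at 70.0°; with |EZ| = 11.3, Z = (-18.8, 33.3). EZ ⟂ ZP, so ZP runs at -20.0°; with |ZP| = 24.3, P = (4.00, 25.0). Then |JP| = |P − J| = 25.3.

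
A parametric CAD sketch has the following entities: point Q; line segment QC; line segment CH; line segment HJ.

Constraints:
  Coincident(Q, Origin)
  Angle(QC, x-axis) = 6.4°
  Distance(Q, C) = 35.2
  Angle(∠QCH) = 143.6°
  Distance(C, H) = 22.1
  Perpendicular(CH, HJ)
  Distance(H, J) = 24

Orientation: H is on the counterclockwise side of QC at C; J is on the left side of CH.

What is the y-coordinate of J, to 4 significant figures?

36.55

Q is at the origin; QC runs at 6.4° with length 35.2, so C = 35.2·(cos 6.4°, sin 6.4°) = (34.98, 3.924). ∠QCH = 143.6°, so CH runs at 6.4° + (180° − 143.6°) = 42.80° from the x-axis; with |CH| = 22.1, H = C + 22.1·(cos 42.80°, sin 42.80°) = (51.20, 18.94). CH is perpendicular to HJ; with |HJ| = 24.0 on the left of CH, J = H + 24.0·(-0.6794, 0.7337) = (34.89, 36.55). So J.y = 36.55.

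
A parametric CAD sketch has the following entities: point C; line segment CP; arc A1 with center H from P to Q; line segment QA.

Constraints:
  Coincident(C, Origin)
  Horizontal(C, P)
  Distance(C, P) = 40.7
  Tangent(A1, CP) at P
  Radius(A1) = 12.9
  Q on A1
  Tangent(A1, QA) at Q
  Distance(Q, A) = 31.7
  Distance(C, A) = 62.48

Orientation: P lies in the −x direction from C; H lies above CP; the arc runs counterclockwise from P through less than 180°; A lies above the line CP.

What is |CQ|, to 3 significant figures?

33.9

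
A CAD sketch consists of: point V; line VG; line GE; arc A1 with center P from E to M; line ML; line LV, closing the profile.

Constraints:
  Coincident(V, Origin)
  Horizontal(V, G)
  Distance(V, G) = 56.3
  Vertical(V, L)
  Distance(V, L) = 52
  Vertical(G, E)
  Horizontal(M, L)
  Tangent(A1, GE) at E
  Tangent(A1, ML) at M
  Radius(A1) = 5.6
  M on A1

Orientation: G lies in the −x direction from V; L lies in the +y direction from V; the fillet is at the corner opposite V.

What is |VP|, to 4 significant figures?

68.73

V is at the origin; V and G share the same y with |VG| = 56.3 and G on the −x side, so G = (-56.30, 0.000). VL is vertical with |VL| = 52.0 and L on the +y side, so L = (0.000, 52.00). The virtual corner opposite V is at (-56.30, 52.00). A1 meets GE tangentially, so PE is at right angles to GE and the tangent condition forces PM to be normal to ML, with radius 5.6, so the center P sits 5.6 in from both sides at P = (-50.70, 46.40). Then |VP| = |P − V| = 68.73.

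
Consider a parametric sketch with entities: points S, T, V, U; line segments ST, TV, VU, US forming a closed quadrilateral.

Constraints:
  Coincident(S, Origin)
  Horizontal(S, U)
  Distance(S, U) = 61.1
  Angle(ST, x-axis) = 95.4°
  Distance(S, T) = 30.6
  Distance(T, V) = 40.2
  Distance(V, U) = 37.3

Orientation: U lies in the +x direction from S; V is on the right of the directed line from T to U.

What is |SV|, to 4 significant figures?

23.81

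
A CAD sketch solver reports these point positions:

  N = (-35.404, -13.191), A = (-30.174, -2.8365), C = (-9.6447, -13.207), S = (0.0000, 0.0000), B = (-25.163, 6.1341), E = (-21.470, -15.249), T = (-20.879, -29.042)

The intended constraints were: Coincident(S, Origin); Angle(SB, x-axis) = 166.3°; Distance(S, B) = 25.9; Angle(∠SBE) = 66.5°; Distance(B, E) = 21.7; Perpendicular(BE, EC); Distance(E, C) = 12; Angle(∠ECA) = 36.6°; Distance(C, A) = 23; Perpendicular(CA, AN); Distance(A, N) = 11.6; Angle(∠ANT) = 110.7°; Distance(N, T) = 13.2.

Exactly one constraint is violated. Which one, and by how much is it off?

Distance(N, T) = 13.2 — off by 8.30.

S = (0.00, 0.00) ✓; SB at 166.3° ✓; |SB| = 25.90 ✓; ∠SBE = 66.50° ✓; |BE| = 21.70 ✓; ∠(BE, EC) = 90.00° ✓; |EC| = 12.00 ✓; ∠ECA = 36.60° ✓; |CA| = 23.00 ✓; ∠(CA, AN) = 90.00° ✓; |AN| = 11.60 ✓; ∠ANT = 110.7° ✓; |NT| = 21.50 ✗.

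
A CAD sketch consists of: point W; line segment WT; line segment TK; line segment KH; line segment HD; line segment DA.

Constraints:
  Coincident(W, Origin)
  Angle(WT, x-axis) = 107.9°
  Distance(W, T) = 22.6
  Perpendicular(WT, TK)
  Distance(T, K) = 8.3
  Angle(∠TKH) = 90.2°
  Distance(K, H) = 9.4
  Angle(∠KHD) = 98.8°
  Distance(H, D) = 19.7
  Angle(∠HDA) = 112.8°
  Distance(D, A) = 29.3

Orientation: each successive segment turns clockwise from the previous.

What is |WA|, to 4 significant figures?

43.96

W is at the origin; WT runs at 107.9° with length 22.6, so T = (-6.946, 21.51). WT ⟂ TK, so TK runs at 17.90°; with |TK| = 8.3, K = (0.9520, 24.06). ∠TKH = 90.2° gives KH at -71.90° from the x-axis; with |KH| = 9.4, H = (3.872, 15.12). ∠KHD = 98.8° gives HD at -153.1° from the x-axis; with |HD| = 19.7, D = (-13.70, 6.209). ∠HDA = 112.8° gives DA at 139.7° from the x-axis; with |DA| = 29.3, A = (-36.04, 25.16). Then |WA| = |A − W| = 43.96.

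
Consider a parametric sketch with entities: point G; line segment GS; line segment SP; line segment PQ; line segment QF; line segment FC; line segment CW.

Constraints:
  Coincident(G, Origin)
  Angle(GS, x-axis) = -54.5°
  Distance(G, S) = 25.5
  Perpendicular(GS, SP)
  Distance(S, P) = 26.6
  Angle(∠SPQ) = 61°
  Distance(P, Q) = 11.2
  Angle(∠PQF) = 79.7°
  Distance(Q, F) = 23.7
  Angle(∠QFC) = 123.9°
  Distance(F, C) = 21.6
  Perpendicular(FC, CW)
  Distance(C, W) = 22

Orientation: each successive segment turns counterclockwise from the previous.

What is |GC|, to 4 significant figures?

52.45

G is at the origin; GS runs at -54.5° with length 25.5, so S = (14.81, -20.76). GS is perpendicular to SP, so SP runs at 35.50°; with |SP| = 26.6, P = (36.46, -5.313). ∠SPQ = 61.0° gives PQ at 154.5° from the x-axis; with |PQ| = 11.2, Q = (26.35, -0.4915). ∠PQF = 79.7° gives QF at -105.2° from the x-axis; with |QF| = 23.7, F = (20.14, -23.36). ∠QFC = 123.9° gives FC at -49.10° from the x-axis; with |FC| = 21.6, C = (34.28, -39.69). Then |GC| = |C − G| = 52.45.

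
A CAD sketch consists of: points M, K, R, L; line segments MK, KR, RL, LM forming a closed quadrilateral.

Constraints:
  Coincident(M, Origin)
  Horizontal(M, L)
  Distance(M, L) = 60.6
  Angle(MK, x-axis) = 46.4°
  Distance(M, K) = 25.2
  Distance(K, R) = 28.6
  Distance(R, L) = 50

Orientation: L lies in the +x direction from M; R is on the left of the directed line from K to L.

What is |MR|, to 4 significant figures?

53.61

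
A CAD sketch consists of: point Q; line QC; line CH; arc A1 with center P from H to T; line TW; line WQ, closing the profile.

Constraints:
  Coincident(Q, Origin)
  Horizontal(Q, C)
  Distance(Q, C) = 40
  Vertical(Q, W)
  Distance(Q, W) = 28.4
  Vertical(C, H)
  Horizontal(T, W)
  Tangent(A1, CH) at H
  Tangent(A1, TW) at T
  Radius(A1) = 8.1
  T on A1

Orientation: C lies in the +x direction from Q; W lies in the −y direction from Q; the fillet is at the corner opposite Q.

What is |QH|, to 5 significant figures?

44.856

Q is at the origin; Q and C share the same y with |QC| = 40.0 and C on the +x side, so C = (40.000, 0.0000). Q and W share the same x with |QW| = 28.4 and W on the −y side, so W = (0.0000, -28.400). The virtual corner opposite Q is at (40.000, -28.400). A1 meets CH tangentially, so PH is at right angles to CH and tangency of A1 to TW means the radius PT is perpendicular to TW, with radius 8.1, so the center P sits 8.1 in from both sides at P = (31.900, -20.300). That places the tangent points at H = (40.000, -20.300) on CH and T = (31.900, -28.400) on TW. Then |QH| = |H − Q| = 44.856.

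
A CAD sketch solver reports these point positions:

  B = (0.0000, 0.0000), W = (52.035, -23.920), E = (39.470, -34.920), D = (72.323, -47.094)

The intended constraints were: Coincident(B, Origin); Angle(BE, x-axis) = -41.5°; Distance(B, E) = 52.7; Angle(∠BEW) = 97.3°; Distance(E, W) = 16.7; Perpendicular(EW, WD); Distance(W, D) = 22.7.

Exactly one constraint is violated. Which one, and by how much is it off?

Distance(W, D) = 22.7 — off by 8.10.

B = (0.00, 0.00) ✓; BE at -41.50° ✓; |BE| = 52.70 ✓; ∠BEW = 97.30° ✓; |EW| = 16.70 ✓; ∠(EW, WD) = 90.00° ✓; |WD| = 30.80 ✗.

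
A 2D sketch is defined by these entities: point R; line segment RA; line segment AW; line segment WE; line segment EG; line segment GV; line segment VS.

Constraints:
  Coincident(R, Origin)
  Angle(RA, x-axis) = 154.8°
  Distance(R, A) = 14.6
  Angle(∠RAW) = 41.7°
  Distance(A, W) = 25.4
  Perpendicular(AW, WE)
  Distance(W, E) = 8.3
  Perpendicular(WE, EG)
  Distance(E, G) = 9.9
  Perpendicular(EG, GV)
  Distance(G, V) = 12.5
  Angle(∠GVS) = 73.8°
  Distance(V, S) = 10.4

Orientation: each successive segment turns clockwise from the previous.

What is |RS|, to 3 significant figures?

18.3

R is at the origin; RA runs at 154.8° with length 14.6, so A = (-13.2, 6.22). ∠RAW = 41.7° gives AW at 16.5° from the x-axis; with |AW| = 25.4, W = (11.1, 13.4). The perpendicularity gives WE at right angles to AW, so WE runs at -73.5°; with |WE| = 8.3, E = (13.5, 5.47). WE is perpendicular to EG, so EG runs at -164°; with |EG| = 9.9, G = (4.01, 2.66). EG is perpendicular to GV, so GV runs at 106°; with |GV| = 12.5, V = (0.458, 14.6). ∠GVS = 73.8° gives VS at 0.300° from the x-axis; with |VS| = 10.4, S = (10.9, 14.7). Then |RS| = |S − R| = 18.3.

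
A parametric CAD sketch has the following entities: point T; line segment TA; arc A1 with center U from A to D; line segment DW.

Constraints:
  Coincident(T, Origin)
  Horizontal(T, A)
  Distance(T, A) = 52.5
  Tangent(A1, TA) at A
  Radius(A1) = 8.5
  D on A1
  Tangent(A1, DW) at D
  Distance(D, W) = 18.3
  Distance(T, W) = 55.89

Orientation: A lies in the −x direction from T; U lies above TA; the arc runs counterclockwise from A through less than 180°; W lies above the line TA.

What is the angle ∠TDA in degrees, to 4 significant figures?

115.4°

Checks: |TA| = 52.50 ✓; |UD| = 8.500 ✓; ∠(UD, DW) = 90.00° ✓; |DW| = 18.30 ✓; |TW| = 55.89 ✓.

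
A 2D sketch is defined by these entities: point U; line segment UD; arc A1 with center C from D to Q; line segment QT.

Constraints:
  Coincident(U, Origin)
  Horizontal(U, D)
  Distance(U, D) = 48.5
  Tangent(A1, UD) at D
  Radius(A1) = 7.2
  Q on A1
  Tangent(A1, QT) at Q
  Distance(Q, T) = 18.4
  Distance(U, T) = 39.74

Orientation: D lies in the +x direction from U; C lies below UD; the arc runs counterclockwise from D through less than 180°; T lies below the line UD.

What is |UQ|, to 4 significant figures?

42.22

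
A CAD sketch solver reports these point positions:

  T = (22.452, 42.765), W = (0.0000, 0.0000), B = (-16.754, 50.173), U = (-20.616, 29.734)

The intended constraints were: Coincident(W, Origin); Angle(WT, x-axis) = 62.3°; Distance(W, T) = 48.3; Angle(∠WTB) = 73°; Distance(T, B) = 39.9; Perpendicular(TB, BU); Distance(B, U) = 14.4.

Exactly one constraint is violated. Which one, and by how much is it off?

Distance(B, U) = 14.4 — off by 6.40.

W = (0.00, 0.00) ✓; WT at 62.30° ✓; |WT| = 48.30 ✓; ∠WTB = 73.00° ✓; |TB| = 39.90 ✓; ∠(TB, BU) = 90.00° ✓; |BU| = 20.80 ✗.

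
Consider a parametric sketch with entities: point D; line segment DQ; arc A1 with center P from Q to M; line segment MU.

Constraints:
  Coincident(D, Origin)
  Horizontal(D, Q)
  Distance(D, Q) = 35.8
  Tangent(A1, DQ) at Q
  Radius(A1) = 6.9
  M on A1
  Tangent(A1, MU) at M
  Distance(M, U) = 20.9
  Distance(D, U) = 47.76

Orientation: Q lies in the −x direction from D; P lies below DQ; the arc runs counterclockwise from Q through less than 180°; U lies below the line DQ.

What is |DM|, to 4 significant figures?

43.36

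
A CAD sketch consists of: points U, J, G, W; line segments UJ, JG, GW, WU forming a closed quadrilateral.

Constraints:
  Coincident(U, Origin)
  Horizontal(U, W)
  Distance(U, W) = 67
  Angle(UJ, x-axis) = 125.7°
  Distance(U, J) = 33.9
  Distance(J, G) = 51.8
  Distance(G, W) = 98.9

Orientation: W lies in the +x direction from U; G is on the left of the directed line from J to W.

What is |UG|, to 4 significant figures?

74.56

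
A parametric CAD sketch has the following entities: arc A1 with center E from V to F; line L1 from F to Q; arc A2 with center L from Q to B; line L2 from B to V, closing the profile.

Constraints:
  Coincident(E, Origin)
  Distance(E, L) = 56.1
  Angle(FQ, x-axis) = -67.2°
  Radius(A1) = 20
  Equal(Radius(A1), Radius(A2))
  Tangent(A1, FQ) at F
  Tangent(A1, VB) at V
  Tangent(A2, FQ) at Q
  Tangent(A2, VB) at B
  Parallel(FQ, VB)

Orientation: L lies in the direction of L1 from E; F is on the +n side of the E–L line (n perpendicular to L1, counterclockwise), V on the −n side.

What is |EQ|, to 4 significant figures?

59.56

The slot axis is L1's direction at -67.2°, so u = (cos -67.2°, sin -67.2°) = (0.3875, -0.9219) and n = (−sin -67.2°, cos -67.2°) = (0.9219, 0.3875). E is at the origin and L lies 56.1 along u from E, so L = 56.1·u = (21.74, -51.72). Tangency of A1 to both parallel lines with radius 20.0 puts F and V at E ± 20.0·n: F = (18.44, 7.750), V = (-18.44, -7.750). Equal radii place Q and B the same way about L: Q = L + 20.0·n = (40.18, -43.97), B = L − 20.0·n = (3.302, -59.47). Then |EQ| = |Q − E| = 59.56.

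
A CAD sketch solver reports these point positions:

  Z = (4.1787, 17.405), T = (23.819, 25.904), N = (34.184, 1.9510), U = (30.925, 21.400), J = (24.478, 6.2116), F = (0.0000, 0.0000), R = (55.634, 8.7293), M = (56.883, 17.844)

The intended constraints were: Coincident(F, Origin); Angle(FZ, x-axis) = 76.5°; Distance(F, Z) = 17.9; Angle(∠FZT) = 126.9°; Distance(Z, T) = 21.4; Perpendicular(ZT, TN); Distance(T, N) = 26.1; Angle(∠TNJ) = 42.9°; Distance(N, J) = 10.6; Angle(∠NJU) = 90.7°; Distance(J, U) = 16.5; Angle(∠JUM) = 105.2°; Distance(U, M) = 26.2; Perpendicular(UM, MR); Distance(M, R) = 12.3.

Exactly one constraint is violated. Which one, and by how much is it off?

Distance(M, R) = 12.3 — off by 3.10.

F = (0.00, 0.00) ✓; FZ at 76.50° ✓; |FZ| = 17.90 ✓; ∠FZT = 126.9° ✓; |ZT| = 21.40 ✓; ∠(ZT, TN) = 90.00° ✓; |TN| = 26.10 ✓; ∠TNJ = 42.90° ✓; |NJ| = 10.60 ✓; ∠NJU = 90.70° ✓; |JU| = 16.50 ✓; ∠JUM = 105.2° ✓; |UM| = 26.20 ✓; ∠(UM, MR) = 90.00° ✓; |MR| = 9.200 ✗.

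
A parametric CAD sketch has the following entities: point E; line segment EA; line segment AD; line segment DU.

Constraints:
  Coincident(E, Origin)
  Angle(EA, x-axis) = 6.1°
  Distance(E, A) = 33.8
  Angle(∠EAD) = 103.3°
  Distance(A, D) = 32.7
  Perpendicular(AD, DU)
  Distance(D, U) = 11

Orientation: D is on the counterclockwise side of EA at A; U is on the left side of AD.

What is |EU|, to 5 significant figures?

46.017

E is at the origin; EA runs at 6.1° with length 33.8, so A = 33.8·(cos 6.1°, sin 6.1°) = (33.609, 3.5917). ∠EAD = 103.3°, so AD runs at 6.1° + (180° − 103.3°) = 82.800° from the x-axis; with |AD| = 32.7, D = A + 32.7·(cos 82.800°, sin 82.800°) = (37.707, 36.034). AD is perpendicular to DU; with |DU| = 11.0 on the left of AD, U = D + 11.0·(-0.99211, 0.12533) = (26.794, 37.413). Then |EU| = |U − E| = 46.017.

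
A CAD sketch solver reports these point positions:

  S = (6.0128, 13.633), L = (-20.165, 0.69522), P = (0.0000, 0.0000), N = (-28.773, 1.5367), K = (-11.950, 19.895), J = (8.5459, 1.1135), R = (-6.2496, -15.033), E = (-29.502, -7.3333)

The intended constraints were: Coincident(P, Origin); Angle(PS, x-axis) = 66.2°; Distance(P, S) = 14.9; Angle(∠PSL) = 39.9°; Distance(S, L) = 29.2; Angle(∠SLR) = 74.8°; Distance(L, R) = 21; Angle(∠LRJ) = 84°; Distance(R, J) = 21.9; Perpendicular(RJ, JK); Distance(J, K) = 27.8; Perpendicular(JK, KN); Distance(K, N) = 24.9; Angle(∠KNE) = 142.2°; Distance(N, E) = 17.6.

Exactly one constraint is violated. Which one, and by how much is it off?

Distance(N, E) = 17.6 — off by 8.70.

P = (0.00, 0.00) ✓; PS at 66.20° ✓; |PS| = 14.90 ✓; ∠PSL = 39.90° ✓; |SL| = 29.20 ✓; ∠SLR = 74.80° ✓; |LR| = 21.00 ✓; ∠LRJ = 84.00° ✓; |RJ| = 21.90 ✓; ∠(RJ, JK) = 90.00° ✓; |JK| = 27.80 ✓; ∠(JK, KN) = 90.00° ✓; |KN| = 24.90 ✓; ∠KNE = 142.2° ✓; |NE| = 8.900 ✗.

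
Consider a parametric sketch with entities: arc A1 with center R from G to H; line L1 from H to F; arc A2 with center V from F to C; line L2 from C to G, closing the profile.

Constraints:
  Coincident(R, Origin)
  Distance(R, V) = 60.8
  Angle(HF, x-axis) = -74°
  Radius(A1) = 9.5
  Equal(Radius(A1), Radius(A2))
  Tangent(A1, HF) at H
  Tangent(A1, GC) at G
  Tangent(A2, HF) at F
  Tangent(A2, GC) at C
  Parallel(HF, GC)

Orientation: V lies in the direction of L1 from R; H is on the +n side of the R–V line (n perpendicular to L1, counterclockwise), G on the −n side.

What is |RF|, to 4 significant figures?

61.54

Tangency of A1 to both parallel lines with radius 9.5 puts H and G at R ± 9.5·n: H = (9.132, 2.619), G = (-9.132, -2.619). Equal radii place F and C the same way about V: F = V + 9.5·n = (25.89, -55.83), C = V − 9.5·n = (7.627, -61.06). Then |RF| = |F − R| = 61.54.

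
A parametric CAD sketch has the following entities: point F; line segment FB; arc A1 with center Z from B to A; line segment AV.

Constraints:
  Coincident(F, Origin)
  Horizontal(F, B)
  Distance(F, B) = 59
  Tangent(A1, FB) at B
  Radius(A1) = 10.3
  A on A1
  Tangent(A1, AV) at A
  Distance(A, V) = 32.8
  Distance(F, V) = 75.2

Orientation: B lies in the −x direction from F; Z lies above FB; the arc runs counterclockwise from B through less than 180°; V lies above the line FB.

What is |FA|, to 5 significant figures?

51.217

F is at the origin; FB is horizontal with |FB| = 59.0 and B on the −x side, so B = (-59.000, 0.0000). The tangent condition forces ZB to be normal to FB, so Z = B + (0, 10.3) = (-59.000, 10.300). Since ZA ⟂ AV (tangency), |ZV| = √(10.3² + 32.8²) = 34.379 regardless of where A sits on A1. So V lies on both circle(F, 75.2) and circle(Z, 34.379); the above-FB intersection is V = (-60.513, 44.646). A is the foot of the tangent from V: A = (-49.318, 13.815).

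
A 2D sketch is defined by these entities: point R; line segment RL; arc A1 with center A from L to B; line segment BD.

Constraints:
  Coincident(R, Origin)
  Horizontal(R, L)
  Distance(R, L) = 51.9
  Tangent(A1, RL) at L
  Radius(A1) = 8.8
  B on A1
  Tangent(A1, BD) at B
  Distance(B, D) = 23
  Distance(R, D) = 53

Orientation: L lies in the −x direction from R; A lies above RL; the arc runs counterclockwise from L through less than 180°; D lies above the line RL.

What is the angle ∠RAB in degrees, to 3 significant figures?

8.27°

Checks: |RL| = 51.90 ✓; |AB| = 8.800 ✓; ∠(AB, BD) = 90.00° ✓; |BD| = 23.00 ✓; |RD| = 53.00 ✓.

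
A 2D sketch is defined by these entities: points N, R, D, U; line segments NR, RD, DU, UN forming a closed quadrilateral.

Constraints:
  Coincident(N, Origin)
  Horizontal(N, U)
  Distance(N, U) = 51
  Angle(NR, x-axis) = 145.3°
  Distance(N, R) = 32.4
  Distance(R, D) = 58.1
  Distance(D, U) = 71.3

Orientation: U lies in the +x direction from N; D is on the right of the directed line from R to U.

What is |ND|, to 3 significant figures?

38.5

Checks: |NU| = 51.00 ✓; |NR| = 32.40 ✓; |RD| = 58.10 ✓; |DU| = 71.30 ✓.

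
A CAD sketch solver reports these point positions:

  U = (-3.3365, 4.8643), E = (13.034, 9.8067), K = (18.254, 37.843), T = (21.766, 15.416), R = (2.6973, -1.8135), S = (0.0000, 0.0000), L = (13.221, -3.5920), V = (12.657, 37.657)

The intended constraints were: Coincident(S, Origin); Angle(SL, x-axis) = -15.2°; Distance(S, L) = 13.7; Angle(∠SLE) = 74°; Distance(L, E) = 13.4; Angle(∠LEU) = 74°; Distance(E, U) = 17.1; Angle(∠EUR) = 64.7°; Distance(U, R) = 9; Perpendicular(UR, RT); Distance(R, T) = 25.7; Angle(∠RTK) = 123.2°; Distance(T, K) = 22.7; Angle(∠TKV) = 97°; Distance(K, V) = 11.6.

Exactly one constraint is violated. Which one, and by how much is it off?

Distance(K, V) = 11.6 — off by 6.00.

S = (0.00, 0.00) ✓; SL at -15.20° ✓; |SL| = 13.70 ✓; ∠SLE = 74.00° ✓; |LE| = 13.40 ✓; ∠LEU = 74.00° ✓; |EU| = 17.10 ✓; ∠EUR = 64.70° ✓; |UR| = 9.000 ✓; ∠(UR, RT) = 90.00° ✓; |RT| = 25.70 ✓; ∠RTK = 123.2° ✓; |TK| = 22.70 ✓; ∠TKV = 97.00° ✓; |KV| = 5.600 ✗.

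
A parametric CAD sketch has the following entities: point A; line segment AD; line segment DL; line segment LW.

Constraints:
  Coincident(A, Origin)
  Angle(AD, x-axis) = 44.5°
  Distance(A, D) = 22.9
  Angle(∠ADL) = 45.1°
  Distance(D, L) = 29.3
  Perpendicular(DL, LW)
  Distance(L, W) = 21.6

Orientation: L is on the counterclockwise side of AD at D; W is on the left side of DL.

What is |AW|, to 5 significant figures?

14.194

∠ADL = 45.1°, so DL runs at 44.5° + (180° − 45.1°) = 179.40° from the x-axis; with |DL| = 29.3, L = D + 29.3·(cos 179.40°, sin 179.40°) = (-12.965, 16.358). The perpendicularity gives LW at right angles to DL; with |LW| = 21.6 on the left of DL, W = L + 21.6·(-0.010472, -0.99995) = (-13.191, -5.2412). Then |AW| = |W − A| = 14.194.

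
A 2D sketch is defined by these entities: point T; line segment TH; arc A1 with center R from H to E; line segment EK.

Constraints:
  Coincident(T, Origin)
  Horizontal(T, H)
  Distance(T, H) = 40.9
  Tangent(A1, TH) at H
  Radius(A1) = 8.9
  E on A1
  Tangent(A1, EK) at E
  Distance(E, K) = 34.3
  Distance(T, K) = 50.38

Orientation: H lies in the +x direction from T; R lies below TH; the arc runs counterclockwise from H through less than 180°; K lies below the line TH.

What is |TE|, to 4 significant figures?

33.01

Checks: |RE| = 8.900 ✓; ∠(RE, EK) = 90.00° ✓; |EK| = 34.30 ✓; |TK| = 50.38 ✓.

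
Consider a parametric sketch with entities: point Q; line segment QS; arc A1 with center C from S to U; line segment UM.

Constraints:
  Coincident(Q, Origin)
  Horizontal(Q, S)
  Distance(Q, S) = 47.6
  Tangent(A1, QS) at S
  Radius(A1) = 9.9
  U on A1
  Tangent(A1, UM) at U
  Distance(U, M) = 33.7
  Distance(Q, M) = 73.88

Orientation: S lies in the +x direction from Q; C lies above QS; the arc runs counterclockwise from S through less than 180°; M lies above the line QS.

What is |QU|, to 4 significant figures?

58.17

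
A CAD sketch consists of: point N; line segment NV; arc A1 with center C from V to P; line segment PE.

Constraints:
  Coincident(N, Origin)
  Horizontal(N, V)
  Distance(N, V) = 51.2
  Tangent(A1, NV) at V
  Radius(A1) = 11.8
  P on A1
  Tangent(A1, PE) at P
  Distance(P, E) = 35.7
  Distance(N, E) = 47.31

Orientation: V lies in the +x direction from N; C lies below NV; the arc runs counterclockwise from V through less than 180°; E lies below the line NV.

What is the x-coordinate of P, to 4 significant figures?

40.42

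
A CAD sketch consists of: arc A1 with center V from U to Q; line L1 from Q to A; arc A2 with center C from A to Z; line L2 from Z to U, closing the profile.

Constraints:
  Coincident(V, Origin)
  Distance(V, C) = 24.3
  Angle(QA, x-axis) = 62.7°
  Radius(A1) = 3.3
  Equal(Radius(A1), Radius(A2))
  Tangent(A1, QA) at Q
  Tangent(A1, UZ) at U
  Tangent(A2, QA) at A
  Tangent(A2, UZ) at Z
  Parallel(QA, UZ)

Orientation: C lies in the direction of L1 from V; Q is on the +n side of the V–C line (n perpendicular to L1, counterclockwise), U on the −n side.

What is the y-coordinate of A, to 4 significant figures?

23.11

Tangency of A1 to both parallel lines with radius 3.3 puts Q and U at V ± 3.3·n: Q = (-2.932, 1.514), U = (2.932, -1.514). Equal radii place A and Z the same way about C: A = C + 3.3·n = (8.213, 23.11), Z = C − 3.3·n = (14.08, 20.08). So A.y = 23.11.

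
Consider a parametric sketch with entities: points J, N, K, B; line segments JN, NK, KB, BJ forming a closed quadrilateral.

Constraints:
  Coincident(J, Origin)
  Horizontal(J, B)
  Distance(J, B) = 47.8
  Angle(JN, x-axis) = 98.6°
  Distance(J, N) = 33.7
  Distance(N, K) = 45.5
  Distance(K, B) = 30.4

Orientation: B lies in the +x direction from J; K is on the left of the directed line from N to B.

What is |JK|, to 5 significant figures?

49.917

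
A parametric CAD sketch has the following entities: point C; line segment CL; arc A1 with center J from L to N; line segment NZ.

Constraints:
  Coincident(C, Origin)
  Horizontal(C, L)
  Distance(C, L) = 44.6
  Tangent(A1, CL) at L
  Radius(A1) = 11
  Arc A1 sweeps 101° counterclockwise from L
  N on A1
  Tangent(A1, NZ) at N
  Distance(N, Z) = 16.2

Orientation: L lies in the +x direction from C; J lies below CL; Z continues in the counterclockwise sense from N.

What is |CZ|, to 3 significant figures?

46.9

On A1, L sits at bearing 90° from J; a 101° counterclockwise sweep puts N at bearing 191°, so N = J + 11.0·(cos 191°, sin 191°) = (33.8, -13.1). Tangency of A1 to NZ means the radius JN is perpendicular to NZ, so NZ runs along (−sin 191°, cos 191°); with |NZ| = 16.2, Z = (36.9, -29.0). Then |CZ| = |Z − C| = 46.9.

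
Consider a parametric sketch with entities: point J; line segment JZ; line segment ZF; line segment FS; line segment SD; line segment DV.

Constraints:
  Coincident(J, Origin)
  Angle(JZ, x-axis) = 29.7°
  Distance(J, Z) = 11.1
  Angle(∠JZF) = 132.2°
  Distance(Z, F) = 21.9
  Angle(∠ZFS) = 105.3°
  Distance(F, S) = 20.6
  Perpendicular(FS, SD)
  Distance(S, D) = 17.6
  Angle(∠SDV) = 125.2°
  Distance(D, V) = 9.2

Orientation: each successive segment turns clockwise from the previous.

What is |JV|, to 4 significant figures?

14.96

J is at the origin; JZ runs at 29.7° with length 11.1, so Z = (9.642, 5.500). ∠JZF = 132.2° gives ZF at -18.10° from the x-axis; with |ZF| = 21.9, F = (30.46, -1.304). ∠ZFS = 105.3° gives FS at -92.80° from the x-axis; with |FS| = 20.6, S = (29.45, -21.88). The perpendicularity gives SD at right angles to FS, so SD runs at 177.2°; with |SD| = 17.6, D = (11.87, -21.02). ∠SDV = 125.2° gives DV at 122.4° from the x-axis; with |DV| = 9.2, V = (6.943, -13.25). Then |JV| = |V − J| = 14.96.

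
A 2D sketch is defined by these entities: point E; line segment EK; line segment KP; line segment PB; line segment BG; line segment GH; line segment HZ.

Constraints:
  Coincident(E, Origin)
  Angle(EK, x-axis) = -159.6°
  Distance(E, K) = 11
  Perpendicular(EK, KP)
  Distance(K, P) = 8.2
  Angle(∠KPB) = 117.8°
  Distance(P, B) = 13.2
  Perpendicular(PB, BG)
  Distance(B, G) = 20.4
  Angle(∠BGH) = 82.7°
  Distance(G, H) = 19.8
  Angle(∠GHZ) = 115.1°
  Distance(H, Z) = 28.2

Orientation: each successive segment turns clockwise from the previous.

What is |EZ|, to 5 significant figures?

29.923

E is at the origin; EK runs at -159.6° with length 11.0, so K = (-10.310, -3.8343). The perpendicularity gives KP at right angles to EK, so KP runs at 110.40°; with |KP| = 8.2, P = (-13.168, 3.8514). ∠KPB = 117.8° gives PB at 48.200° from the x-axis; with |PB| = 13.2, B = (-4.3702, 13.692). PB ⟂ BG, so BG runs at -41.800°; with |BG| = 20.4, G = (10.838, 0.094441). ∠BGH = 82.7° gives GH at -139.10° from the x-axis; with |GH| = 19.8, H = (-4.1284, -12.869). ∠GHZ = 115.1° gives HZ at 156.00° from the x-axis; with |HZ| = 28.2, Z = (-29.890, -1.3995). Then |EZ| = |Z − E| = 29.923.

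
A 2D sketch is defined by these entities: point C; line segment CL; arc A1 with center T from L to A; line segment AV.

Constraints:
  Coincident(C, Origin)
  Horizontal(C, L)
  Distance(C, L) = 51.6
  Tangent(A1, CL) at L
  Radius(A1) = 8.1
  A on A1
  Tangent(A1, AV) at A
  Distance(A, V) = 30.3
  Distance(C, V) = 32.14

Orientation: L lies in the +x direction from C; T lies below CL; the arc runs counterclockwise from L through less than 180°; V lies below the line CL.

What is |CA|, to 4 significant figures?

46.31

C is at the origin; C and L share the same y with |CL| = 51.6 and L on the +x side, so L = (51.60, 0.000). A1 meets CL tangentially, so TL is at right angles to CL, so T = L + (0, -8.1) = (51.60, -8.100). Since TA ⟂ AV (tangency), |TV| = √(8.1² + 30.3²) = 31.36 regardless of where A sits on A1. So V lies on both circle(C, 32.14) and circle(T, 31.36); the below-CL intersection is V = (23.47, -21.96). A is the foot of the tangent from V: A = (46.26, -2.005).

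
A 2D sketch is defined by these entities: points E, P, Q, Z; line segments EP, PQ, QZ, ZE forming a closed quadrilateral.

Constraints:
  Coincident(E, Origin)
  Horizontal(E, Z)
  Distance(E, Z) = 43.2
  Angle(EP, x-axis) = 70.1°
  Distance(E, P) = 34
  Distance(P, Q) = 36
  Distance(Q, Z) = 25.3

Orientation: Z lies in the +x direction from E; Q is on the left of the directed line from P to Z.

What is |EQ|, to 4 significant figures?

53.16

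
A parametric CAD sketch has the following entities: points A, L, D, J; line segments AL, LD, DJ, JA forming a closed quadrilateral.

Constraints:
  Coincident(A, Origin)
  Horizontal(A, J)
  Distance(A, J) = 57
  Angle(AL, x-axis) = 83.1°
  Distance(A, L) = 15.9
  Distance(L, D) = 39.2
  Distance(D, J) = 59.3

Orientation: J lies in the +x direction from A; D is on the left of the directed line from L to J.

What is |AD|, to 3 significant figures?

53.9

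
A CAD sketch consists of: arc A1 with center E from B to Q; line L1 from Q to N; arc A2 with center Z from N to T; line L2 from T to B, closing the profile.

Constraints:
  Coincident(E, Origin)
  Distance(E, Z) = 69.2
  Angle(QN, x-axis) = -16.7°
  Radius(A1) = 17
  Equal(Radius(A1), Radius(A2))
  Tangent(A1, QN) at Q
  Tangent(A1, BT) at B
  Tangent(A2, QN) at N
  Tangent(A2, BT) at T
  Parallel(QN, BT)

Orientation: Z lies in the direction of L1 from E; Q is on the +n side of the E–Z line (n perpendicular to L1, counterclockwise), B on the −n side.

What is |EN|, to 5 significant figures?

71.258

The slot axis is L1's direction at -16.7°, so u = (cos -16.7°, sin -16.7°) = (0.95782, -0.28736) and n = (−sin -16.7°, cos -16.7°) = (0.28736, 0.95782). E is at the origin and Z lies 69.2 along u from E, so Z = 69.2·u = (66.281, -19.885). Tangency of A1 to both parallel lines with radius 17.0 puts Q and B at E ± 17.0·n: Q = (4.8851, 16.283), B = (-4.8851, -16.283). Equal radii place N and T the same way about Z: N = Z + 17.0·n = (71.166, -3.6024), T = Z − 17.0·n = (61.396, -36.168). Then |EN| = |N − E| = 71.258.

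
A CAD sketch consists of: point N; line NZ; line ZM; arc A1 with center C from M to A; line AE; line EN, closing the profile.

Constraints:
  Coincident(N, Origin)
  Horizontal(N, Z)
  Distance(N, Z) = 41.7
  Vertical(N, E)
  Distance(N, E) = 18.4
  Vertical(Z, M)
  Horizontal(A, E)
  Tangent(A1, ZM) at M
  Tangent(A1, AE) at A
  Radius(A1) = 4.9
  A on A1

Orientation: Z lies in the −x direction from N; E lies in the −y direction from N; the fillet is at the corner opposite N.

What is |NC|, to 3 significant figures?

39.2

NE is vertical with |NE| = 18.4 and E on the −y side, so E = (0.00, -18.4). The virtual corner opposite N is at (-41.7, -18.4). The tangent condition forces CM to be normal to ZM and since A1 is tangent to AE there, CA ⟂ AE, with radius 4.9, so the center C sits 4.9 in from both sides at C = (-36.8, -13.5). Then |NC| = |C − N| = 39.2.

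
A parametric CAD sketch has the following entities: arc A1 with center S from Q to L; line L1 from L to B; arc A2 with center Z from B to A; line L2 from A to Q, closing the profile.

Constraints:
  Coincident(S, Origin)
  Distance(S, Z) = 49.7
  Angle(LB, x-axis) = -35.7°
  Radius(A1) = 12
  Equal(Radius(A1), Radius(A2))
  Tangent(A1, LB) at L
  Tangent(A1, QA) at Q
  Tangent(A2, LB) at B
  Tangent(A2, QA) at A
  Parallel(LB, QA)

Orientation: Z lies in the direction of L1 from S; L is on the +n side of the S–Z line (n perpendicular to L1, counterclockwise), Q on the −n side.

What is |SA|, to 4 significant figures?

51.13

The slot axis is L1's direction at -35.7°, so u = (cos -35.7°, sin -35.7°) = (0.8121, -0.5835) and n = (−sin -35.7°, cos -35.7°) = (0.5835, 0.8121). S is at the origin and Z lies 49.7 along u from S, so Z = 49.7·u = (40.36, -29.00). Tangency of A1 to both parallel lines with radius 12.0 puts L and Q at S ± 12.0·n: L = (7.002, 9.745), Q = (-7.002, -9.745). Equal radii place B and A the same way about Z: B = Z + 12.0·n = (47.36, -19.26), A = Z − 12.0·n = (33.36, -38.75). Then |SA| = |A − S| = 51.13.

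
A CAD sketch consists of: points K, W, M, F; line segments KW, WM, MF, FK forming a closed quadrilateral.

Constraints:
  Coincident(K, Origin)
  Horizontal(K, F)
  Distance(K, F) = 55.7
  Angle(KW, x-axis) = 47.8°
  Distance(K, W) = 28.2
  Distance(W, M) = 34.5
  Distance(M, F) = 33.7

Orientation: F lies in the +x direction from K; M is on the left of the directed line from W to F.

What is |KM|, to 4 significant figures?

61.04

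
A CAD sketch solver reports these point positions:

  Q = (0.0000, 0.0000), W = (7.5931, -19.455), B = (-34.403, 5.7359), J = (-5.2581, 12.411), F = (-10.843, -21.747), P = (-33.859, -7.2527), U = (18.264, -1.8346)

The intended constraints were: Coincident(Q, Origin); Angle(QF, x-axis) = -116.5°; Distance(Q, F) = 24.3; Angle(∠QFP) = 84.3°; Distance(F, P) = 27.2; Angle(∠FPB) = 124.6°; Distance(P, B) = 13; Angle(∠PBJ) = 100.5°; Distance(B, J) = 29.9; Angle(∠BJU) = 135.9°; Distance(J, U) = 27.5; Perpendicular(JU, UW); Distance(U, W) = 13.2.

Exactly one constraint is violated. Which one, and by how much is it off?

Distance(U, W) = 13.2 — off by 7.40.

Q = (0.00, 0.00) ✓; QF at -116.5° ✓; |QF| = 24.30 ✓; ∠QFP = 84.30° ✓; |FP| = 27.20 ✓; ∠FPB = 124.6° ✓; |PB| = 13.00 ✓; ∠PBJ = 100.5° ✓; |BJ| = 29.90 ✓; ∠BJU = 135.9° ✓; |JU| = 27.50 ✓; ∠(JU, UW) = 90.00° ✓; |UW| = 20.60 ✗.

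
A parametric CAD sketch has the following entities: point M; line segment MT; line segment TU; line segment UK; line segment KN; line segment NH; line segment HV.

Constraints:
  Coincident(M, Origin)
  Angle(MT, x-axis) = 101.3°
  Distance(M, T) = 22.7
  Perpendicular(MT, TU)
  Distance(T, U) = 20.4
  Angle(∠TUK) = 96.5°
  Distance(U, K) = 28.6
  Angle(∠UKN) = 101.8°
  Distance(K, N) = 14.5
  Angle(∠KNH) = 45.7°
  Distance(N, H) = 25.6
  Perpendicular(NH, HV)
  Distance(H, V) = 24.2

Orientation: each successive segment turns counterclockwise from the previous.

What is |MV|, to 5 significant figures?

42.897

∠KNH = 45.7° gives NH at 127.30° from the x-axis; with |NH| = 25.6, H = (-23.181, 8.3600). NH ⟂ HV, so HV runs at -142.70°; with |HV| = 24.2, V = (-42.431, -6.3049). Then |MV| = |V − M| = 42.897.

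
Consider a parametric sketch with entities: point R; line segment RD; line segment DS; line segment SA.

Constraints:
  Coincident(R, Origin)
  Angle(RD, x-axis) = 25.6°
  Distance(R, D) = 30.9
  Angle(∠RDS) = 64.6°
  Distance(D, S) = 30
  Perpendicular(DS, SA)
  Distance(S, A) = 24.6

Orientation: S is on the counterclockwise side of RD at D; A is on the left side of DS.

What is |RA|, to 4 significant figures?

17.07

∠RDS = 64.6°, so DS runs at 25.6° + (180° − 64.6°) = 141.0° from the x-axis; with |DS| = 30.0, S = D + 30.0·(cos 141.0°, sin 141.0°) = (4.552, 32.23). The perpendicularity gives SA at right angles to DS; with |SA| = 24.6 on the left of DS, A = S + 24.6·(-0.6293, -0.7771) = (-10.93, 13.11). Then |RA| = |A − R| = 17.07.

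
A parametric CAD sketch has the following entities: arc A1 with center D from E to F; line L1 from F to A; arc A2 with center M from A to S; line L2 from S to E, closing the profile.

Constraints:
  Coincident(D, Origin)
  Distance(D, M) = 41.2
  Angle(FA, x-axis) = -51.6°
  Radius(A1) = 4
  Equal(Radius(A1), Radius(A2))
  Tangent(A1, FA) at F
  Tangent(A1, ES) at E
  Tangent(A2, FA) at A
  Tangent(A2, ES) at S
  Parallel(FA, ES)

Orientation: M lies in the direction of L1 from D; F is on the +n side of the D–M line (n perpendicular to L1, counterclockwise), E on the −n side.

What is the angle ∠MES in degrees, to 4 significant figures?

5.545°

The slot axis is L1's direction at -51.6°, so u = (cos -51.6°, sin -51.6°) = (0.6211, -0.7837) and n = (−sin -51.6°, cos -51.6°) = (0.7837, 0.6211). D is at the origin and M lies 41.2 along u from D, so M = 41.2·u = (25.59, -32.29). Tangency of A1 to both parallel lines with radius 4.0 puts F and E at D ± 4.0·n: F = (3.135, 2.485), E = (-3.135, -2.485). Equal radii place A and S the same way about M: A = M + 4.0·n = (28.73, -29.80), S = M − 4.0·n = (22.46, -34.77). Then cos ∠MES = EM·ES / (|EM||ES|), giving 5.545°.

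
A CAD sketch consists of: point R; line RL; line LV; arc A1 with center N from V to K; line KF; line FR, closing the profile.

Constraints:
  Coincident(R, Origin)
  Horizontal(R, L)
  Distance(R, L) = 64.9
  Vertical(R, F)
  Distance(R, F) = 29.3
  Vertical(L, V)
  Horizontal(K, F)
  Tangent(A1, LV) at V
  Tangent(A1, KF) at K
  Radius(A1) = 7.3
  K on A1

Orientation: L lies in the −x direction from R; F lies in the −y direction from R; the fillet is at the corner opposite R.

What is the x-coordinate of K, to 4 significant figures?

-57.60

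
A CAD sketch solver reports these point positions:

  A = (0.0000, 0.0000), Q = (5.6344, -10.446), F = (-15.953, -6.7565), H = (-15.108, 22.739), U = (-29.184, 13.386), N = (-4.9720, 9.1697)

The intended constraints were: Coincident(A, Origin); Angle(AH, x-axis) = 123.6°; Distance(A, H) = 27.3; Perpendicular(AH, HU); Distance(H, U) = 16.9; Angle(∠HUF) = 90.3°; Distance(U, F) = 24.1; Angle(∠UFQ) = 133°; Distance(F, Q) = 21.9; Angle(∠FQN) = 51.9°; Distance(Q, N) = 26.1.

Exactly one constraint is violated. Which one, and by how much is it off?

Distance(Q, N) = 26.1 — off by 3.80.

A = (0.00, 0.00) ✓; AH at 123.6° ✓; |AH| = 27.30 ✓; ∠(AH, HU) = 90.00° ✓; |HU| = 16.90 ✓; ∠HUF = 90.30° ✓; |UF| = 24.10 ✓; ∠UFQ = 133.0° ✓; |FQ| = 21.90 ✓; ∠FQN = 51.90° ✓; |QN| = 22.30 ✗.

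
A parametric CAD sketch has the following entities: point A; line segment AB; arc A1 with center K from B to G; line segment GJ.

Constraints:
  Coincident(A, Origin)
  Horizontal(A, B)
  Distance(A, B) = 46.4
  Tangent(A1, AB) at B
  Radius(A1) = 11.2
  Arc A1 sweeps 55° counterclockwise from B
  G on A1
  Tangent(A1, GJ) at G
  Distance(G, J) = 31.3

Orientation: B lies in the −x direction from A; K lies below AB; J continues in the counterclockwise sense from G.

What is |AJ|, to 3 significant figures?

79.6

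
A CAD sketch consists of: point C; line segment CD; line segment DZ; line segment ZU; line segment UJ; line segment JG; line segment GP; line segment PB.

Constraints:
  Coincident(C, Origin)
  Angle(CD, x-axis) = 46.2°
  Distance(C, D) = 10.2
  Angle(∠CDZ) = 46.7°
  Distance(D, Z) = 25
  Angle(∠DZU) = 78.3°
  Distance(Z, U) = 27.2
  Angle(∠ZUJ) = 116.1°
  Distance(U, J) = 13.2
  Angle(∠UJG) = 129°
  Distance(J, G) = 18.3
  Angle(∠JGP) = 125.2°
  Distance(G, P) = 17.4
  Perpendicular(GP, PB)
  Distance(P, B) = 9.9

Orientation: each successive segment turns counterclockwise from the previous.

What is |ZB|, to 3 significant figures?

22.7

C is at the origin; CD runs at 46.2° with length 10.2, so D = (7.06, 7.36). ∠CDZ = 46.7° gives DZ at 180° from the x-axis; with |DZ| = 25.0, Z = (-17.9, 7.58). ∠DZU = 78.3° gives ZU at -78.8° from the x-axis; with |ZU| = 27.2, U = (-12.7, -19.1). ∠ZUJ = 116.1° gives UJ at -14.9° from the x-axis; with |UJ| = 13.2, J = (0.100, -22.5). ∠UJG = 129.0° gives JG at 36.1° from the x-axis; with |JG| = 18.3, G = (14.9, -11.7). ∠JGP = 125.2° gives GP at 90.9° from the x-axis; with |GP| = 17.4, P = (14.6, 5.68). GP is perpendicular to PB, so PB runs at -179°; with |PB| = 9.9, B = (4.71, 5.53). Then |ZB| = |B − Z| = 22.7.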